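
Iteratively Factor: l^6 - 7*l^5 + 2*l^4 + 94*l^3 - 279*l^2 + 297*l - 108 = (l - 3)*(l^5 - 4*l^4 - 10*l^3 + 64*l^2 - 87*l + 36) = (l - 3)*(l + 4)*(l^4 - 8*l^3 + 22*l^2 - 24*l + 9) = (l - 3)*(l - 1)*(l + 4)*(l^3 - 7*l^2 + 15*l - 9) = (l - 3)*(l - 1)^2*(l + 4)*(l^2 - 6*l + 9) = (l - 3)^2*(l - 1)^2*(l + 4)*(l - 3)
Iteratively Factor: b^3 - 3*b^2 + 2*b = (b - 2)*(b^2 - b) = b*(b - 2)*(b - 1)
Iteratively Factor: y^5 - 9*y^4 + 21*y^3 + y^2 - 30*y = (y - 5)*(y^4 - 4*y^3 + y^2 + 6*y) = (y - 5)*(y - 2)*(y^3 - 2*y^2 - 3*y) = (y - 5)*(y - 2)*(y + 1)*(y^2 - 3*y) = y*(y - 5)*(y - 2)*(y + 1)*(y - 3)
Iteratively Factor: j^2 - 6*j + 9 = (j - 3)*(j - 3)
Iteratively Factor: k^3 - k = (k - 1)*(k^2 + k) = k*(k - 1)*(k + 1)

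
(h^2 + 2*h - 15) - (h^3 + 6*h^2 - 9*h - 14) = -h^3 - 5*h^2 + 11*h - 1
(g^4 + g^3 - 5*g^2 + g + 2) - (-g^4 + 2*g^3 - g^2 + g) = 2*g^4 - g^3 - 4*g^2 + 2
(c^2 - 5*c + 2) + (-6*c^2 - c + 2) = -5*c^2 - 6*c + 4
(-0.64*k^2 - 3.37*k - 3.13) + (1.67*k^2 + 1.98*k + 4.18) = 1.03*k^2 - 1.39*k + 1.05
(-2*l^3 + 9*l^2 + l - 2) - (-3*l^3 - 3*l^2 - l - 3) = l^3 + 12*l^2 + 2*l + 1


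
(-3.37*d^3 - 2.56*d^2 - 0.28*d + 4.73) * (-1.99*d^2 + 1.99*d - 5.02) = 6.7063*d^5 - 1.6119*d^4 + 12.3802*d^3 + 2.8813*d^2 + 10.8183*d - 23.7446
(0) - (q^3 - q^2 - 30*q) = -q^3 + q^2 + 30*q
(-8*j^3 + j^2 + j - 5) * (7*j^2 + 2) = -56*j^5 + 7*j^4 - 9*j^3 - 33*j^2 + 2*j - 10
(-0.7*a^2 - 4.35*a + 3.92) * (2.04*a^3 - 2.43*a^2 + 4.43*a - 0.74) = -1.428*a^5 - 7.173*a^4 + 15.4663*a^3 - 28.2781*a^2 + 20.5846*a - 2.9008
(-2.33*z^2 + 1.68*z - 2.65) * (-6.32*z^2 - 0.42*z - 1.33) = 14.7256*z^4 - 9.639*z^3 + 19.1413*z^2 - 1.1214*z + 3.5245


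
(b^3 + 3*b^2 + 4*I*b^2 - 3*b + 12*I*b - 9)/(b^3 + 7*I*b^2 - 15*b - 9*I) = (b + 3)/(b + 3*I)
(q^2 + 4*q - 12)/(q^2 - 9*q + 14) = (q + 6)/(q - 7)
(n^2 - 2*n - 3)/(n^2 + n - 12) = (n + 1)/(n + 4)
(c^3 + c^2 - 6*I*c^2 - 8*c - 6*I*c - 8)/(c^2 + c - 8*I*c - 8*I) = (c^2 - 6*I*c - 8)/(c - 8*I)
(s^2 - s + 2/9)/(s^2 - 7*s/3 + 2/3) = (s - 2/3)/(s - 2)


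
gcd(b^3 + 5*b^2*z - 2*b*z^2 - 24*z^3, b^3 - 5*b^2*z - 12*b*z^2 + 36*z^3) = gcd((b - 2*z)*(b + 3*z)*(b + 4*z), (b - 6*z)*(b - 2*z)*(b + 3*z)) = -b^2 - b*z + 6*z^2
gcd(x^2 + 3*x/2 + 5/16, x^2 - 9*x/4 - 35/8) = x + 5/4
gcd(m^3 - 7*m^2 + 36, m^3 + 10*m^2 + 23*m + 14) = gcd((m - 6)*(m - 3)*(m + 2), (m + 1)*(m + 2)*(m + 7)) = m + 2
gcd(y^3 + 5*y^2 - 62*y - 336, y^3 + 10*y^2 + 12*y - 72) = y + 6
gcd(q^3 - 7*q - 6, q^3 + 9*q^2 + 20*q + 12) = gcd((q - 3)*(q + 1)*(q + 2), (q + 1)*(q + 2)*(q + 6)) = q^2 + 3*q + 2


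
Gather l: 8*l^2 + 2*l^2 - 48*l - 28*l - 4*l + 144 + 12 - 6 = 10*l^2 - 80*l + 150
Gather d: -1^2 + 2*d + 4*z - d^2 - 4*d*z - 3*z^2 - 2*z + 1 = -d^2 + d*(2 - 4*z) - 3*z^2 + 2*z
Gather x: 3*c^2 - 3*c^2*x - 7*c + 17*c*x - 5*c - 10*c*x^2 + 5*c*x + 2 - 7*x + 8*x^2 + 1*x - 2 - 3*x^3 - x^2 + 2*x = 3*c^2 - 12*c - 3*x^3 + x^2*(7 - 10*c) + x*(-3*c^2 + 22*c - 4)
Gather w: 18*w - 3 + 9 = 18*w + 6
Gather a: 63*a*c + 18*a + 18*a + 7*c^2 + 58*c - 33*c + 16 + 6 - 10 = a*(63*c + 36) + 7*c^2 + 25*c + 12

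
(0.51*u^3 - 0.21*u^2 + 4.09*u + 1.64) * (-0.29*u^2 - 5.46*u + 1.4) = -0.1479*u^5 - 2.7237*u^4 + 0.6745*u^3 - 23.101*u^2 - 3.2284*u + 2.296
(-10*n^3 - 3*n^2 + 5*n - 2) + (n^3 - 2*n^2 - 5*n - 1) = -9*n^3 - 5*n^2 - 3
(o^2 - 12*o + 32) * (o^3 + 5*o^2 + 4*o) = o^5 - 7*o^4 - 24*o^3 + 112*o^2 + 128*o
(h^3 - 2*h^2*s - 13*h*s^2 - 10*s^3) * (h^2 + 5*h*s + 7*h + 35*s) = h^5 + 3*h^4*s + 7*h^4 - 23*h^3*s^2 + 21*h^3*s - 75*h^2*s^3 - 161*h^2*s^2 - 50*h*s^4 - 525*h*s^3 - 350*s^4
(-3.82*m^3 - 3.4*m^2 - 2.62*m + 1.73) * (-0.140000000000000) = 0.5348*m^3 + 0.476*m^2 + 0.3668*m - 0.2422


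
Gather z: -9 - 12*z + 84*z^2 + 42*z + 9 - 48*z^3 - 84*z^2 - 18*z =-48*z^3 + 12*z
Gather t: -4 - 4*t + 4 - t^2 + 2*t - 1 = -t^2 - 2*t - 1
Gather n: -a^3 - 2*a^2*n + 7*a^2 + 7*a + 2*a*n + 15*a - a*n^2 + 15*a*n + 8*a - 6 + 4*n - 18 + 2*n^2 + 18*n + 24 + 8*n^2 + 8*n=-a^3 + 7*a^2 + 30*a + n^2*(10 - a) + n*(-2*a^2 + 17*a + 30)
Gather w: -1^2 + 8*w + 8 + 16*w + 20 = 24*w + 27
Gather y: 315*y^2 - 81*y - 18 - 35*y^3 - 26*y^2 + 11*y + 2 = -35*y^3 + 289*y^2 - 70*y - 16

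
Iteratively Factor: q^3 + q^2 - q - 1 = (q - 1)*(q^2 + 2*q + 1) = (q - 1)*(q + 1)*(q + 1)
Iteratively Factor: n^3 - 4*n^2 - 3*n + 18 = (n - 3)*(n^2 - n - 6) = (n - 3)^2*(n + 2)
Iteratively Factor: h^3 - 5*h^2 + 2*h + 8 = (h + 1)*(h^2 - 6*h + 8) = (h - 2)*(h + 1)*(h - 4)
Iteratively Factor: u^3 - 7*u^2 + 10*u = (u)*(u^2 - 7*u + 10) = u*(u - 5)*(u - 2)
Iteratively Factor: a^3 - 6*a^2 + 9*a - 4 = (a - 1)*(a^2 - 5*a + 4) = (a - 1)^2*(a - 4)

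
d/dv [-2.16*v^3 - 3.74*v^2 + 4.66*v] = -6.48*v^2 - 7.48*v + 4.66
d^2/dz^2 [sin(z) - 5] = -sin(z)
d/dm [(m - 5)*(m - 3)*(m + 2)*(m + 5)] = 4*m^3 - 3*m^2 - 62*m + 25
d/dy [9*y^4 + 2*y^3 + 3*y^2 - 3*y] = 36*y^3 + 6*y^2 + 6*y - 3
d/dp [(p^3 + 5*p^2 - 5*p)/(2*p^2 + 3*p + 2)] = (2*p^4 + 6*p^3 + 31*p^2 + 20*p - 10)/(4*p^4 + 12*p^3 + 17*p^2 + 12*p + 4)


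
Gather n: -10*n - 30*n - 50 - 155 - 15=-40*n - 220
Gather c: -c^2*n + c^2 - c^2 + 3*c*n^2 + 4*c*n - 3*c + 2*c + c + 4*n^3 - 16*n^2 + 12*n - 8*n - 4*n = -c^2*n + c*(3*n^2 + 4*n) + 4*n^3 - 16*n^2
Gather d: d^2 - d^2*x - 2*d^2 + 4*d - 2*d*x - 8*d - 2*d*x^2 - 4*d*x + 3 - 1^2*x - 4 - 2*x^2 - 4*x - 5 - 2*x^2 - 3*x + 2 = d^2*(-x - 1) + d*(-2*x^2 - 6*x - 4) - 4*x^2 - 8*x - 4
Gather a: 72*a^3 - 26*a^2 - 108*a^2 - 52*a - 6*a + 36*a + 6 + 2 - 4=72*a^3 - 134*a^2 - 22*a + 4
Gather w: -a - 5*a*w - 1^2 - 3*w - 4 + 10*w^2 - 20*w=-a + 10*w^2 + w*(-5*a - 23) - 5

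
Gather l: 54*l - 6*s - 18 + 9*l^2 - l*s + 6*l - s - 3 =9*l^2 + l*(60 - s) - 7*s - 21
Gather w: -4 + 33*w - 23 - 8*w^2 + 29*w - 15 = -8*w^2 + 62*w - 42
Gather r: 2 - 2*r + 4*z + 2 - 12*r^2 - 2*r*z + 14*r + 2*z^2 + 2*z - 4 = -12*r^2 + r*(12 - 2*z) + 2*z^2 + 6*z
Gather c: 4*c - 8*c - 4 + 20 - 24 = -4*c - 8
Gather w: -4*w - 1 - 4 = -4*w - 5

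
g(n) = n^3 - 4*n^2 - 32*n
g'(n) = 3*n^2 - 8*n - 32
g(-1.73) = 38.21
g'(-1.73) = -9.18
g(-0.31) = 9.51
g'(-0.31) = -29.23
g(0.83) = -28.74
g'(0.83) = -36.57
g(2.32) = -83.28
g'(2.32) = -34.41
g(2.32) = -83.28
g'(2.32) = -34.41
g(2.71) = -96.19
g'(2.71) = -31.65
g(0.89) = -30.94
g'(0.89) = -36.74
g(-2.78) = 36.56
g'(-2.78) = 13.43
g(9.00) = 117.00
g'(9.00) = 139.00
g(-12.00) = -1920.00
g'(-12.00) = 496.00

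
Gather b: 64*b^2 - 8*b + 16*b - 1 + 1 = 64*b^2 + 8*b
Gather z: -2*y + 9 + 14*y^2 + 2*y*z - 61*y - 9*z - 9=14*y^2 - 63*y + z*(2*y - 9)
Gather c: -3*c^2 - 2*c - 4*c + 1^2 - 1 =-3*c^2 - 6*c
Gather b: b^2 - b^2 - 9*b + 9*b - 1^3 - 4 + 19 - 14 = 0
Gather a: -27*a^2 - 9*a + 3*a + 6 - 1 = -27*a^2 - 6*a + 5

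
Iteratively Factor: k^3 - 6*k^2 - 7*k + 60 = (k + 3)*(k^2 - 9*k + 20) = (k - 5)*(k + 3)*(k - 4)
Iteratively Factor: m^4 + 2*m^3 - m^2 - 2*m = (m)*(m^3 + 2*m^2 - m - 2) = m*(m + 2)*(m^2 - 1) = m*(m + 1)*(m + 2)*(m - 1)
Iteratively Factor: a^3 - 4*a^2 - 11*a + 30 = (a - 5)*(a^2 + a - 6) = (a - 5)*(a - 2)*(a + 3)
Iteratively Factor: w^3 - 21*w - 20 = (w - 5)*(w^2 + 5*w + 4) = (w - 5)*(w + 4)*(w + 1)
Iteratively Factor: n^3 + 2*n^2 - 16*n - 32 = (n - 4)*(n^2 + 6*n + 8) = (n - 4)*(n + 2)*(n + 4)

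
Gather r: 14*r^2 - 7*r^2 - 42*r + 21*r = 7*r^2 - 21*r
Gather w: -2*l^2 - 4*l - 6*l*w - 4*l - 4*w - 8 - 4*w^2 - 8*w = -2*l^2 - 8*l - 4*w^2 + w*(-6*l - 12) - 8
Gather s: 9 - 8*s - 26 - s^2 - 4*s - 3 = -s^2 - 12*s - 20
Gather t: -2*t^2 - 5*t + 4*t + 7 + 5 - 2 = -2*t^2 - t + 10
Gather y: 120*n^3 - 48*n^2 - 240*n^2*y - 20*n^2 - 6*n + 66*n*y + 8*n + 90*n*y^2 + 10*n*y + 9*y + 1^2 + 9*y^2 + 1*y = 120*n^3 - 68*n^2 + 2*n + y^2*(90*n + 9) + y*(-240*n^2 + 76*n + 10) + 1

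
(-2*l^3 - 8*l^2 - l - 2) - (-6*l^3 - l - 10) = 4*l^3 - 8*l^2 + 8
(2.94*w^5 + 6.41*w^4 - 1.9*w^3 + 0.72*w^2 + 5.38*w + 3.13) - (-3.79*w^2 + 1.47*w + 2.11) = 2.94*w^5 + 6.41*w^4 - 1.9*w^3 + 4.51*w^2 + 3.91*w + 1.02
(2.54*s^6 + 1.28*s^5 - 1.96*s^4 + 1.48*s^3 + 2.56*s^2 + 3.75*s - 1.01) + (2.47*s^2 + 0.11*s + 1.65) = 2.54*s^6 + 1.28*s^5 - 1.96*s^4 + 1.48*s^3 + 5.03*s^2 + 3.86*s + 0.64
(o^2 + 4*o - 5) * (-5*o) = -5*o^3 - 20*o^2 + 25*o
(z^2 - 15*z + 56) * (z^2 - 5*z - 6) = z^4 - 20*z^3 + 125*z^2 - 190*z - 336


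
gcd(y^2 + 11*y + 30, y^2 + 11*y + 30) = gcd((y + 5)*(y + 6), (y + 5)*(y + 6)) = y^2 + 11*y + 30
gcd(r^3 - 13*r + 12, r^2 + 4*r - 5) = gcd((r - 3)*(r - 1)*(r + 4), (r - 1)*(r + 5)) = r - 1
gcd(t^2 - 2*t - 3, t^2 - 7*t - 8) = t + 1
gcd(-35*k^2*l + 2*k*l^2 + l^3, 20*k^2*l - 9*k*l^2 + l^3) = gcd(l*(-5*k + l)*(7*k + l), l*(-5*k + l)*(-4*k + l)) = 5*k*l - l^2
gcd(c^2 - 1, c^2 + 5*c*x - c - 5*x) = c - 1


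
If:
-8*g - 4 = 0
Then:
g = -1/2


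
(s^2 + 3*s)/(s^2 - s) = (s + 3)/(s - 1)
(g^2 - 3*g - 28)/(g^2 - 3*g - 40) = (-g^2 + 3*g + 28)/(-g^2 + 3*g + 40)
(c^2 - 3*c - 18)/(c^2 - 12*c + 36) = (c + 3)/(c - 6)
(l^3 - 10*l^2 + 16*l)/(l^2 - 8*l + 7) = l*(l^2 - 10*l + 16)/(l^2 - 8*l + 7)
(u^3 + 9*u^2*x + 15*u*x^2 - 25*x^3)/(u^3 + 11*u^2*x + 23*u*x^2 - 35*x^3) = (u + 5*x)/(u + 7*x)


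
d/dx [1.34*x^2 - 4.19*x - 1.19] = 2.68*x - 4.19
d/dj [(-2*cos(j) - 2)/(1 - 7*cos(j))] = 16*sin(j)/(7*cos(j) - 1)^2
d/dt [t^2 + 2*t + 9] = 2*t + 2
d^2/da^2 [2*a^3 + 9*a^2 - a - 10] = 12*a + 18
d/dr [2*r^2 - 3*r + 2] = 4*r - 3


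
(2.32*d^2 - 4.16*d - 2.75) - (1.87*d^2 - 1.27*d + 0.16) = 0.45*d^2 - 2.89*d - 2.91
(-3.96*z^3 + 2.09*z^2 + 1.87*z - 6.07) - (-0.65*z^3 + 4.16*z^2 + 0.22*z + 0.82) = -3.31*z^3 - 2.07*z^2 + 1.65*z - 6.89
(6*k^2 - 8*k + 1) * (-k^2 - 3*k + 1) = -6*k^4 - 10*k^3 + 29*k^2 - 11*k + 1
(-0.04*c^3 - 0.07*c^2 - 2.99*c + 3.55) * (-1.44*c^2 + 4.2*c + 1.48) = 0.0576*c^5 - 0.0672*c^4 + 3.9524*c^3 - 17.7736*c^2 + 10.4848*c + 5.254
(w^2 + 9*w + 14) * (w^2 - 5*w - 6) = w^4 + 4*w^3 - 37*w^2 - 124*w - 84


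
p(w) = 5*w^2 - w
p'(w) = 10*w - 1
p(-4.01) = 84.41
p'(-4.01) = -41.10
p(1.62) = 11.50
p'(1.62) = 15.20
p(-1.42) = 11.50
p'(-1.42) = -15.20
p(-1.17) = 8.01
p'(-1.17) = -12.70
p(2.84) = 37.49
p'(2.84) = 27.40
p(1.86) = 15.44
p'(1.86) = 17.60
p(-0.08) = 0.11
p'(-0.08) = -1.80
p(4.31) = 88.57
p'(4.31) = 42.10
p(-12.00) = 732.00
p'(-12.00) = -121.00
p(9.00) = 396.00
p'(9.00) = 89.00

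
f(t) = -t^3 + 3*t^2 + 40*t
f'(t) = -3*t^2 + 6*t + 40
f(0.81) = 33.84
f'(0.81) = 42.89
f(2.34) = 97.21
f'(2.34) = 37.61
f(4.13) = 145.93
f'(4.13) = 13.61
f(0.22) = 8.93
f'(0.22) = 41.17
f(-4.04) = -46.70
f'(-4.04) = -33.20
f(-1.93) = -58.84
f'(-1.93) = 17.25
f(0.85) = 35.55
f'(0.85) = 42.93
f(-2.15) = -62.19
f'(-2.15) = 13.23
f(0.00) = 0.00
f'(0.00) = 40.00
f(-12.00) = 1680.00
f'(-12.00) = -464.00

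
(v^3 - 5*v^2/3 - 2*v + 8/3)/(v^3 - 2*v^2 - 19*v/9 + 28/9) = 3*(v - 2)/(3*v - 7)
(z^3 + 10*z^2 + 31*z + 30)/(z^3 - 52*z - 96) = (z^2 + 8*z + 15)/(z^2 - 2*z - 48)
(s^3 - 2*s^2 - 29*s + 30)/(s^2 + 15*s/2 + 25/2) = 2*(s^2 - 7*s + 6)/(2*s + 5)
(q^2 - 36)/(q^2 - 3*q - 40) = (36 - q^2)/(-q^2 + 3*q + 40)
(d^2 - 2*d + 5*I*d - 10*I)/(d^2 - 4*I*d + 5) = (d^2 + d*(-2 + 5*I) - 10*I)/(d^2 - 4*I*d + 5)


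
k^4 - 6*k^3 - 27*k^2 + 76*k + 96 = (k - 8)*(k - 3)*(k + 1)*(k + 4)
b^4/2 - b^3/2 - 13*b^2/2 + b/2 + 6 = (b/2 + 1/2)*(b - 4)*(b - 1)*(b + 3)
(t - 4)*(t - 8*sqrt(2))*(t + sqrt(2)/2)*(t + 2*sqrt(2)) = t^4 - 11*sqrt(2)*t^3/2 - 4*t^3 - 38*t^2 + 22*sqrt(2)*t^2 - 16*sqrt(2)*t + 152*t + 64*sqrt(2)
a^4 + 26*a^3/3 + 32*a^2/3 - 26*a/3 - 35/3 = (a - 1)*(a + 1)*(a + 5/3)*(a + 7)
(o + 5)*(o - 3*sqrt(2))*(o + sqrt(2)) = o^3 - 2*sqrt(2)*o^2 + 5*o^2 - 10*sqrt(2)*o - 6*o - 30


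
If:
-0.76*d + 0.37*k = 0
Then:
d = 0.486842105263158*k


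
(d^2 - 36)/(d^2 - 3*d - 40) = (36 - d^2)/(-d^2 + 3*d + 40)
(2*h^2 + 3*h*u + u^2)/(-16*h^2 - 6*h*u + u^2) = (h + u)/(-8*h + u)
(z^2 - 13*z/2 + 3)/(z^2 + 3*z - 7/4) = 2*(z - 6)/(2*z + 7)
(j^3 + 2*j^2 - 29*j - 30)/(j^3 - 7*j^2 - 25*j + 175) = (j^2 + 7*j + 6)/(j^2 - 2*j - 35)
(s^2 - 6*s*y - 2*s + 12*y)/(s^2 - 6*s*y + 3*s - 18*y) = (s - 2)/(s + 3)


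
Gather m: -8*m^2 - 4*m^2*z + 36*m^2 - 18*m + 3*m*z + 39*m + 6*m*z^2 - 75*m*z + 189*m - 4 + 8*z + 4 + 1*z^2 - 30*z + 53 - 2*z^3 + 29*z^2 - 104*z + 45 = m^2*(28 - 4*z) + m*(6*z^2 - 72*z + 210) - 2*z^3 + 30*z^2 - 126*z + 98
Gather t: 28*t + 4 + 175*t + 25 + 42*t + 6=245*t + 35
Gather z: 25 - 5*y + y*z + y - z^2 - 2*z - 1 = -4*y - z^2 + z*(y - 2) + 24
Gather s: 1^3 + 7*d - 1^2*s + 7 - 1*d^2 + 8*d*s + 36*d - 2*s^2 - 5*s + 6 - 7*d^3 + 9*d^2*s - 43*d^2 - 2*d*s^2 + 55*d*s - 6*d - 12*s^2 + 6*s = -7*d^3 - 44*d^2 + 37*d + s^2*(-2*d - 14) + s*(9*d^2 + 63*d) + 14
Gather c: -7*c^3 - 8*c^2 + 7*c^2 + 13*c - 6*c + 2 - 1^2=-7*c^3 - c^2 + 7*c + 1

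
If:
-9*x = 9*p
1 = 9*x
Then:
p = -1/9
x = 1/9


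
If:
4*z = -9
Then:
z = -9/4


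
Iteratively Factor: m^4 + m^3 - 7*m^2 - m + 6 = (m - 1)*(m^3 + 2*m^2 - 5*m - 6) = (m - 1)*(m + 1)*(m^2 + m - 6) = (m - 2)*(m - 1)*(m + 1)*(m + 3)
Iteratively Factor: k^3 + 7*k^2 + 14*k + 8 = (k + 1)*(k^2 + 6*k + 8) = (k + 1)*(k + 2)*(k + 4)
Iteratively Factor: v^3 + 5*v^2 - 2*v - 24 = (v + 3)*(v^2 + 2*v - 8) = (v - 2)*(v + 3)*(v + 4)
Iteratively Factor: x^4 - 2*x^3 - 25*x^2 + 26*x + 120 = (x - 3)*(x^3 + x^2 - 22*x - 40) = (x - 3)*(x + 4)*(x^2 - 3*x - 10) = (x - 3)*(x + 2)*(x + 4)*(x - 5)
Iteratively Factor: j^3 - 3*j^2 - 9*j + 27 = (j + 3)*(j^2 - 6*j + 9) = (j - 3)*(j + 3)*(j - 3)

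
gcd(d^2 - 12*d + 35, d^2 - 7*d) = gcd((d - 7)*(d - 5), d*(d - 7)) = d - 7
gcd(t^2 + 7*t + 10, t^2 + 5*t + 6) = t + 2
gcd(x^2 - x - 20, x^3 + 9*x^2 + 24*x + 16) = x + 4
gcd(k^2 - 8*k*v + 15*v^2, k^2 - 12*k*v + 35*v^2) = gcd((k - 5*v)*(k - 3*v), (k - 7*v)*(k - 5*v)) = -k + 5*v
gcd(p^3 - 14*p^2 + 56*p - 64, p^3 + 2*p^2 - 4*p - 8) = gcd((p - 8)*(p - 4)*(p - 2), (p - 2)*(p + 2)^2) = p - 2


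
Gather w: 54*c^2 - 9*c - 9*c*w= 54*c^2 - 9*c*w - 9*c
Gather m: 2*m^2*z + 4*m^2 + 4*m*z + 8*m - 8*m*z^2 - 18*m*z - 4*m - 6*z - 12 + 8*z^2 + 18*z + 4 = m^2*(2*z + 4) + m*(-8*z^2 - 14*z + 4) + 8*z^2 + 12*z - 8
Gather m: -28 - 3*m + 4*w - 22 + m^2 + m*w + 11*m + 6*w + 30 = m^2 + m*(w + 8) + 10*w - 20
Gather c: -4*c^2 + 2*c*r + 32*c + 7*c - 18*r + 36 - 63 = -4*c^2 + c*(2*r + 39) - 18*r - 27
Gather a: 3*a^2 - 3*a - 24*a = 3*a^2 - 27*a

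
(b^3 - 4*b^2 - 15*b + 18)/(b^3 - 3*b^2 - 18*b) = (b - 1)/b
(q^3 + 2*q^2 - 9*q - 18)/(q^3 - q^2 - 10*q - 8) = (q^2 - 9)/(q^2 - 3*q - 4)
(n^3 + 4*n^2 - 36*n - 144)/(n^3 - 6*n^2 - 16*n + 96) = (n + 6)/(n - 4)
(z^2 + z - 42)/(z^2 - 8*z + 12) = (z + 7)/(z - 2)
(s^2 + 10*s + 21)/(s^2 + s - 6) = (s + 7)/(s - 2)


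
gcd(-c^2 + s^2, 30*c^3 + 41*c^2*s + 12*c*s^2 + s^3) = c + s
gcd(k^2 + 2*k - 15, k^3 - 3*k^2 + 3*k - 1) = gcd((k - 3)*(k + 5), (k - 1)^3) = 1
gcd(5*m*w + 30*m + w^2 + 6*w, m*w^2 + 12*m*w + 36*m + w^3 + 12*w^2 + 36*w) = w + 6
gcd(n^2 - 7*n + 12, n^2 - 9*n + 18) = n - 3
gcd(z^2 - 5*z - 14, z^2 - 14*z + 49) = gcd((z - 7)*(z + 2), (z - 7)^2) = z - 7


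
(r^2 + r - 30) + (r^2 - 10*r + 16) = 2*r^2 - 9*r - 14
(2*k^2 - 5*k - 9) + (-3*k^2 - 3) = -k^2 - 5*k - 12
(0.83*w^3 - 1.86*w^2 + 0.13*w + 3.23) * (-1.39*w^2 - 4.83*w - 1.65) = -1.1537*w^5 - 1.4235*w^4 + 7.4336*w^3 - 2.0486*w^2 - 15.8154*w - 5.3295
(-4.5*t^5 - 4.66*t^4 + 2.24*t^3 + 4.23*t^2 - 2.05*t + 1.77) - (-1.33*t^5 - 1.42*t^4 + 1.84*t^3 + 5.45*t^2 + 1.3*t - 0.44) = -3.17*t^5 - 3.24*t^4 + 0.4*t^3 - 1.22*t^2 - 3.35*t + 2.21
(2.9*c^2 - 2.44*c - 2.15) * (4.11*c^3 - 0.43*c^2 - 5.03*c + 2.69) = 11.919*c^5 - 11.2754*c^4 - 22.3743*c^3 + 20.9987*c^2 + 4.2509*c - 5.7835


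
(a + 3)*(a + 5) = a^2 + 8*a + 15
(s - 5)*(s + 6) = s^2 + s - 30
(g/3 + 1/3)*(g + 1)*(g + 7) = g^3/3 + 3*g^2 + 5*g + 7/3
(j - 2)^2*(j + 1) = j^3 - 3*j^2 + 4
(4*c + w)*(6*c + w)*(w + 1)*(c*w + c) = 24*c^3*w^2 + 48*c^3*w + 24*c^3 + 10*c^2*w^3 + 20*c^2*w^2 + 10*c^2*w + c*w^4 + 2*c*w^3 + c*w^2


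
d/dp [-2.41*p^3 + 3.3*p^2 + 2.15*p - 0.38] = -7.23*p^2 + 6.6*p + 2.15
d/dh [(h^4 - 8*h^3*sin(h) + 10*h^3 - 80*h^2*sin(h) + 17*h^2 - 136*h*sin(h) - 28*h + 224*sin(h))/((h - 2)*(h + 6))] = 2*(-4*h^5*cos(h) + h^5 - 4*h^4*sin(h) - 56*h^4*cos(h) + 11*h^4 - 32*h^3*sin(h) - 180*h^3*cos(h) + 16*h^3 + 52*h^2*sin(h) + 320*h^2*cos(h) - 132*h^2 + 736*h*sin(h) + 1264*h*cos(h) - 204*h + 368*sin(h) - 1344*cos(h) + 168)/(h^4 + 8*h^3 - 8*h^2 - 96*h + 144)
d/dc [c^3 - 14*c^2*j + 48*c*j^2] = 3*c^2 - 28*c*j + 48*j^2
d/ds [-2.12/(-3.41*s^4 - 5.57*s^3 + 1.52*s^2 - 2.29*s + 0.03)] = (-28.9168*s^3 - 35.4252*s^2 + 6.4448*s - 4.8548)/(3.41*s^4 + 5.57*s^3 - 1.52*s^2 + 2.29*s - 0.03)^2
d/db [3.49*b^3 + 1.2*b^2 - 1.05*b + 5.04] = 10.47*b^2 + 2.4*b - 1.05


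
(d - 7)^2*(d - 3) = d^3 - 17*d^2 + 91*d - 147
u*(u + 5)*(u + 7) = u^3 + 12*u^2 + 35*u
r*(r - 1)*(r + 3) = r^3 + 2*r^2 - 3*r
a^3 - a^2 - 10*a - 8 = (a - 4)*(a + 1)*(a + 2)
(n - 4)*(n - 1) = n^2 - 5*n + 4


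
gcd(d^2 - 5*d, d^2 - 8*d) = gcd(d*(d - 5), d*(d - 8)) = d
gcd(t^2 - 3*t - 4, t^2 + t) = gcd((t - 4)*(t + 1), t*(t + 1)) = t + 1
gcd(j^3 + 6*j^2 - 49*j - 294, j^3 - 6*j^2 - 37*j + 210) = j^2 - j - 42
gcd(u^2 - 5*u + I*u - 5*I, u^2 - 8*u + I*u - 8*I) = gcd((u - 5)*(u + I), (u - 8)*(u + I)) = u + I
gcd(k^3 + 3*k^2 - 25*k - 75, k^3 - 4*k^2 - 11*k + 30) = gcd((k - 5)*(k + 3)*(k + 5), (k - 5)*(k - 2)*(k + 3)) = k^2 - 2*k - 15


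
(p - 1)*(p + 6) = p^2 + 5*p - 6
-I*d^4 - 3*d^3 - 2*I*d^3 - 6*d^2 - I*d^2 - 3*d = d*(d + 1)*(d - 3*I)*(-I*d - I)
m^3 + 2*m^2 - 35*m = m*(m - 5)*(m + 7)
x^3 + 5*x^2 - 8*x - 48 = (x - 3)*(x + 4)^2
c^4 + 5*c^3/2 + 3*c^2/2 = c^2*(c + 1)*(c + 3/2)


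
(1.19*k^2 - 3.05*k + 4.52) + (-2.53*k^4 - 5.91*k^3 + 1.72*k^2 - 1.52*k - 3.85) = -2.53*k^4 - 5.91*k^3 + 2.91*k^2 - 4.57*k + 0.669999999999999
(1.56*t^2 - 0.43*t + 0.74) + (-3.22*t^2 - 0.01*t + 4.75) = -1.66*t^2 - 0.44*t + 5.49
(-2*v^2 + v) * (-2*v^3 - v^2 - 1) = 4*v^5 - v^3 + 2*v^2 - v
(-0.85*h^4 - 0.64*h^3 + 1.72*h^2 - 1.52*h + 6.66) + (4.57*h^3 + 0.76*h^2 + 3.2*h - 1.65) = -0.85*h^4 + 3.93*h^3 + 2.48*h^2 + 1.68*h + 5.01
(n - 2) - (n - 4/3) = -2/3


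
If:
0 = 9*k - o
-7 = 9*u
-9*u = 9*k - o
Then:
No Solution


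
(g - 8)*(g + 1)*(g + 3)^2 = g^4 - g^3 - 41*g^2 - 111*g - 72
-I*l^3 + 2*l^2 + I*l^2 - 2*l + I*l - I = (l + I)^2*(-I*l + I)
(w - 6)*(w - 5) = w^2 - 11*w + 30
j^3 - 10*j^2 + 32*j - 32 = (j - 4)^2*(j - 2)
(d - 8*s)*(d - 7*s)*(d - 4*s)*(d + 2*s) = d^4 - 17*d^3*s + 78*d^2*s^2 + 8*d*s^3 - 448*s^4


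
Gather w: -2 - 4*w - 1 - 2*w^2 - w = -2*w^2 - 5*w - 3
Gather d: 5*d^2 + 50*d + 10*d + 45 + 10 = 5*d^2 + 60*d + 55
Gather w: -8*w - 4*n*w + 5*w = w*(-4*n - 3)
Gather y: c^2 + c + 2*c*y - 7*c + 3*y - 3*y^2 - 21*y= c^2 - 6*c - 3*y^2 + y*(2*c - 18)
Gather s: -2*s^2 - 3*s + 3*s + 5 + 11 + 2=18 - 2*s^2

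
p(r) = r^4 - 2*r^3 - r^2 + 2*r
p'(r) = 4*r^3 - 6*r^2 - 2*r + 2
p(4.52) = 221.32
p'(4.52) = 239.76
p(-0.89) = -0.53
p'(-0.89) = -3.79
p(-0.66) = -0.99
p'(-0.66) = -0.44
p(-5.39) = 1117.37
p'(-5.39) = -787.90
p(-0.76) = -0.89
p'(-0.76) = -1.70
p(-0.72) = -0.94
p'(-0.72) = -1.16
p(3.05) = 26.59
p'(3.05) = 53.58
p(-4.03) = 370.37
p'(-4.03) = -349.19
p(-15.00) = 57120.00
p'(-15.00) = -14818.00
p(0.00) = 0.00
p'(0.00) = 2.00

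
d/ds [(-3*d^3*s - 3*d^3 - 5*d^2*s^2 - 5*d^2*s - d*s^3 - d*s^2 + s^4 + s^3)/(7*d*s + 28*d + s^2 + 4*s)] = ((7*d + 2*s + 4)*(3*d^3*s + 3*d^3 + 5*d^2*s^2 + 5*d^2*s + d*s^3 + d*s^2 - s^4 - s^3) + (7*d*s + 28*d + s^2 + 4*s)*(-3*d^3 - 10*d^2*s - 5*d^2 - 3*d*s^2 - 2*d*s + 4*s^3 + 3*s^2))/(7*d*s + 28*d + s^2 + 4*s)^2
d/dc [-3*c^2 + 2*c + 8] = 2 - 6*c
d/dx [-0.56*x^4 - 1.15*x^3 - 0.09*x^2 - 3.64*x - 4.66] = -2.24*x^3 - 3.45*x^2 - 0.18*x - 3.64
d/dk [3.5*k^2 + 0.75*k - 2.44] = 7.0*k + 0.75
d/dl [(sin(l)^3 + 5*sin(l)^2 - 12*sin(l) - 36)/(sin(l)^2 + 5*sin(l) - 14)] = (sin(l)^4 + 10*sin(l)^3 - 5*sin(l)^2 - 68*sin(l) + 348)*cos(l)/((sin(l) - 2)^2*(sin(l) + 7)^2)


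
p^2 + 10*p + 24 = (p + 4)*(p + 6)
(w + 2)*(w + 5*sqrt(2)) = w^2 + 2*w + 5*sqrt(2)*w + 10*sqrt(2)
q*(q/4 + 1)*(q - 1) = q^3/4 + 3*q^2/4 - q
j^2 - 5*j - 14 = (j - 7)*(j + 2)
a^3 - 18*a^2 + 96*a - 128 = (a - 8)^2*(a - 2)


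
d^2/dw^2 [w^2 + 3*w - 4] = 2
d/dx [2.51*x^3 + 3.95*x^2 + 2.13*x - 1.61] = 7.53*x^2 + 7.9*x + 2.13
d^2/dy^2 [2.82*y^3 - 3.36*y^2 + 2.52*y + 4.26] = 16.92*y - 6.72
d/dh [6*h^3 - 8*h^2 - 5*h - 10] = 18*h^2 - 16*h - 5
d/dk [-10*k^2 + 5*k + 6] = 5 - 20*k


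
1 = 1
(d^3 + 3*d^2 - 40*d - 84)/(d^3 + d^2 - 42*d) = (d + 2)/d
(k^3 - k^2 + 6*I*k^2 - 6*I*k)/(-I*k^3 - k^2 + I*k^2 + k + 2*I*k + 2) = k*(I*k^2 - k*(6 + I) + 6)/(k^3 - k^2*(1 + I) + k*(-2 + I) + 2*I)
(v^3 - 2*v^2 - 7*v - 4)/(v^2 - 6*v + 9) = (v^3 - 2*v^2 - 7*v - 4)/(v^2 - 6*v + 9)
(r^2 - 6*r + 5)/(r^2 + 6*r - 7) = (r - 5)/(r + 7)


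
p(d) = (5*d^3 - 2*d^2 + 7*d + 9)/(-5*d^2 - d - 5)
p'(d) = (10*d + 1)*(5*d^3 - 2*d^2 + 7*d + 9)/(-5*d^2 - d - 5)^2 + (15*d^2 - 4*d + 7)/(-5*d^2 - d - 5) = (-25*d^4 - 10*d^3 - 38*d^2 + 110*d - 26)/(25*d^4 + 10*d^3 + 51*d^2 + 10*d + 25)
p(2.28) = -2.22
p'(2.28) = -0.69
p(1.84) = -1.95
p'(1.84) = -0.53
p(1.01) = -1.73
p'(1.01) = 0.08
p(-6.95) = 7.58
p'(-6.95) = -1.00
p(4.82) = -4.41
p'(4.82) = -0.94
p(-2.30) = 2.69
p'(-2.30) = -1.25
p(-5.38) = 5.99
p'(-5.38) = -1.01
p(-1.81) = 2.04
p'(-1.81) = -1.46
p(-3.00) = 3.51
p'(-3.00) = -1.11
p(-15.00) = 15.62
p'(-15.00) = -1.00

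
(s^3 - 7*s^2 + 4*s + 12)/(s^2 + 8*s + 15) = (s^3 - 7*s^2 + 4*s + 12)/(s^2 + 8*s + 15)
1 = 1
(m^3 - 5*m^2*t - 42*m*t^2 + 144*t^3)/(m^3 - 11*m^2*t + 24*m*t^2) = (m + 6*t)/m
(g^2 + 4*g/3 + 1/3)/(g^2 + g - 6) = (g^2 + 4*g/3 + 1/3)/(g^2 + g - 6)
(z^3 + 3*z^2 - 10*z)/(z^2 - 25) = z*(z - 2)/(z - 5)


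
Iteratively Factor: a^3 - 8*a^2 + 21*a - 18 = (a - 2)*(a^2 - 6*a + 9) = (a - 3)*(a - 2)*(a - 3)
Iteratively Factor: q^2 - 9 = (q + 3)*(q - 3)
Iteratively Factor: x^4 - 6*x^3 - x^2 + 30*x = (x)*(x^3 - 6*x^2 - x + 30) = x*(x - 3)*(x^2 - 3*x - 10) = x*(x - 3)*(x + 2)*(x - 5)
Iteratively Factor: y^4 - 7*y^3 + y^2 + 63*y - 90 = (y - 2)*(y^3 - 5*y^2 - 9*y + 45) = (y - 3)*(y - 2)*(y^2 - 2*y - 15) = (y - 5)*(y - 3)*(y - 2)*(y + 3)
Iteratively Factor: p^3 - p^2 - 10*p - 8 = (p - 4)*(p^2 + 3*p + 2) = (p - 4)*(p + 2)*(p + 1)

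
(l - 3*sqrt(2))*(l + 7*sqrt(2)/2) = l^2 + sqrt(2)*l/2 - 21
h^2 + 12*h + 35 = (h + 5)*(h + 7)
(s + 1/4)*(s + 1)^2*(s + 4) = s^4 + 25*s^3/4 + 21*s^2/2 + 25*s/4 + 1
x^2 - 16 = (x - 4)*(x + 4)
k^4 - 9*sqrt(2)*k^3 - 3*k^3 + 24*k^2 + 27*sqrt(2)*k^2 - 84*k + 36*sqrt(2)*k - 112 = (k - 4)*(k + 1)*(k - 7*sqrt(2))*(k - 2*sqrt(2))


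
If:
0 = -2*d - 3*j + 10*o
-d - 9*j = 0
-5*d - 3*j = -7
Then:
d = 3/2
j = -1/6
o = 1/4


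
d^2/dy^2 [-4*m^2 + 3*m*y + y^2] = 2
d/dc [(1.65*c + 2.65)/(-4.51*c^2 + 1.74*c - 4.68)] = (7.4415*c^2 + 23.903*c - 12.333)/(20.3401*c^4 - 15.6948*c^3 + 45.2412*c^2 - 16.2864*c + 21.9024)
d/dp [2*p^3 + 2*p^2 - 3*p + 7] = 6*p^2 + 4*p - 3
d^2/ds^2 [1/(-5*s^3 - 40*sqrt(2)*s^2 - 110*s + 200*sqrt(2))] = 2*((3*s + 8*sqrt(2))*(s^3 + 8*sqrt(2)*s^2 + 22*s - 40*sqrt(2)) - (3*s^2 + 16*sqrt(2)*s + 22)^2)/(5*(s^3 + 8*sqrt(2)*s^2 + 22*s - 40*sqrt(2))^3)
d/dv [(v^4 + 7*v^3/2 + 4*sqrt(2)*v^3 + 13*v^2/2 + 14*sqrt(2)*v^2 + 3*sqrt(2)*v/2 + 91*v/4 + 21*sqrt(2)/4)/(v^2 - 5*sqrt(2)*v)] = (8*v^5 - 44*sqrt(2)*v^4 + 14*v^4 - 320*v^3 - 140*sqrt(2)*v^3 - 651*v^2 - 136*sqrt(2)*v^2 - 42*sqrt(2)*v + 210)/(4*v^2*(v^2 - 10*sqrt(2)*v + 50))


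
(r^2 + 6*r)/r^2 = (r + 6)/r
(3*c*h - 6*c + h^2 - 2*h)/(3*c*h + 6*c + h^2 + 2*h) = (h - 2)/(h + 2)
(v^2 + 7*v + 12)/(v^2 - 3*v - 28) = (v + 3)/(v - 7)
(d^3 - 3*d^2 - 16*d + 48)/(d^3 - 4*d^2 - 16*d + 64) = (d - 3)/(d - 4)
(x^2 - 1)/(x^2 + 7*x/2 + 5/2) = 2*(x - 1)/(2*x + 5)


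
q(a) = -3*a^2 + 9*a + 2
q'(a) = 9 - 6*a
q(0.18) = 3.52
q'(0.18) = 7.92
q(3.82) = -7.40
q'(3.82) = -13.92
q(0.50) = 5.75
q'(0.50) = 6.00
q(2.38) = 6.43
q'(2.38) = -5.28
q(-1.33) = -15.28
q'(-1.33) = 16.98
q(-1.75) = -22.94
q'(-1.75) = 19.50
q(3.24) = -0.33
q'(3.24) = -10.44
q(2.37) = 6.48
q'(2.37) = -5.22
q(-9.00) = -322.00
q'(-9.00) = 63.00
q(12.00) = -322.00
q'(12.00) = -63.00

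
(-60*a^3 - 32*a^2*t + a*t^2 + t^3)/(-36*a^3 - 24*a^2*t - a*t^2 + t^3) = (5*a + t)/(3*a + t)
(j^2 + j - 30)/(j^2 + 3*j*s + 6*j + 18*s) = (j - 5)/(j + 3*s)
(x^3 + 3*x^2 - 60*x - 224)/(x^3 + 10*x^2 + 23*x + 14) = (x^2 - 4*x - 32)/(x^2 + 3*x + 2)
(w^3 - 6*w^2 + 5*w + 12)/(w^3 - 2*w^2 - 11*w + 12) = (w^2 - 2*w - 3)/(w^2 + 2*w - 3)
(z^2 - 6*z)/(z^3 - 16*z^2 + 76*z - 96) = z/(z^2 - 10*z + 16)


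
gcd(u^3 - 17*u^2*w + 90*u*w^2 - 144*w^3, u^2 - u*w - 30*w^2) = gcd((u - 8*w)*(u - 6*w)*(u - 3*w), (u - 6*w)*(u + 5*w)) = u - 6*w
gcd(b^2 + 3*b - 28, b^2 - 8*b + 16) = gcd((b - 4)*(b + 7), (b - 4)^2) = b - 4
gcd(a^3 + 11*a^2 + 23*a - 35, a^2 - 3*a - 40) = a + 5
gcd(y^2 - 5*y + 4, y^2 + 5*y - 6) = y - 1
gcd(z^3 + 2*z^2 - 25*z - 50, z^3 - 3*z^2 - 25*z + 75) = z^2 - 25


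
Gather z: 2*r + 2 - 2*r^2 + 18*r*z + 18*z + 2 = -2*r^2 + 2*r + z*(18*r + 18) + 4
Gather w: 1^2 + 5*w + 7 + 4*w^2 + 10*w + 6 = 4*w^2 + 15*w + 14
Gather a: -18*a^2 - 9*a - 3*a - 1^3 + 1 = -18*a^2 - 12*a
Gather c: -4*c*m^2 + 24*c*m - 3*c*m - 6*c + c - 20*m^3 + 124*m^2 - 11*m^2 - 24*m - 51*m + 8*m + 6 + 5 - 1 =c*(-4*m^2 + 21*m - 5) - 20*m^3 + 113*m^2 - 67*m + 10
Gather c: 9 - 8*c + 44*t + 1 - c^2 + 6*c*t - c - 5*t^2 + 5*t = -c^2 + c*(6*t - 9) - 5*t^2 + 49*t + 10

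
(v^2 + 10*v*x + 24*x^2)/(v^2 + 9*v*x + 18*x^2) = (v + 4*x)/(v + 3*x)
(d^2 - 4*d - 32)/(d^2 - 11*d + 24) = (d + 4)/(d - 3)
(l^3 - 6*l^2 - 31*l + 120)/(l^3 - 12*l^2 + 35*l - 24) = (l + 5)/(l - 1)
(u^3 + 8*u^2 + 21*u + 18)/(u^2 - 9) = (u^2 + 5*u + 6)/(u - 3)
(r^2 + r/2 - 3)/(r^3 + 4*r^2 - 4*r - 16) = (r - 3/2)/(r^2 + 2*r - 8)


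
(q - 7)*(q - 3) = q^2 - 10*q + 21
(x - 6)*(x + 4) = x^2 - 2*x - 24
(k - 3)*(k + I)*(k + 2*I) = k^3 - 3*k^2 + 3*I*k^2 - 2*k - 9*I*k + 6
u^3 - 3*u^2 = u^2*(u - 3)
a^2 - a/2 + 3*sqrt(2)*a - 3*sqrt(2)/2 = (a - 1/2)*(a + 3*sqrt(2))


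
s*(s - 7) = s^2 - 7*s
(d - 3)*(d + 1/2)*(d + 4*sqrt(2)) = d^3 - 5*d^2/2 + 4*sqrt(2)*d^2 - 10*sqrt(2)*d - 3*d/2 - 6*sqrt(2)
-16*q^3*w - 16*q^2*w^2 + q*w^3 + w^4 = w*(-4*q + w)*(q + w)*(4*q + w)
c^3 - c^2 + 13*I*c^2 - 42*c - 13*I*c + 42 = (c - 1)*(c + 6*I)*(c + 7*I)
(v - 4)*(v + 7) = v^2 + 3*v - 28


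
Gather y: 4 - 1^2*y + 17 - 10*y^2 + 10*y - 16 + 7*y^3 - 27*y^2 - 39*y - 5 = 7*y^3 - 37*y^2 - 30*y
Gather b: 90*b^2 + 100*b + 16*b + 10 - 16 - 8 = 90*b^2 + 116*b - 14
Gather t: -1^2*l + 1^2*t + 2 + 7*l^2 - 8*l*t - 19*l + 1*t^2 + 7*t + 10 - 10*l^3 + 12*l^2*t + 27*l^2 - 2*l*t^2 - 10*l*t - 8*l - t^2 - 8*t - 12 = -10*l^3 + 34*l^2 - 2*l*t^2 - 28*l + t*(12*l^2 - 18*l)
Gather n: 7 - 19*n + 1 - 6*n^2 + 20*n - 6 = -6*n^2 + n + 2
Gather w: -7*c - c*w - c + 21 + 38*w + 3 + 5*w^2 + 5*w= -8*c + 5*w^2 + w*(43 - c) + 24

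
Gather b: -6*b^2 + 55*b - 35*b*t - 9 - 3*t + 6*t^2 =-6*b^2 + b*(55 - 35*t) + 6*t^2 - 3*t - 9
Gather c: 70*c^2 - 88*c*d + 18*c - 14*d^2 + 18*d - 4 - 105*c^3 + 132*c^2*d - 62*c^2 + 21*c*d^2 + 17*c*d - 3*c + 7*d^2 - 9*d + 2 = -105*c^3 + c^2*(132*d + 8) + c*(21*d^2 - 71*d + 15) - 7*d^2 + 9*d - 2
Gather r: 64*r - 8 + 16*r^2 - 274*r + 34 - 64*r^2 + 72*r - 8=-48*r^2 - 138*r + 18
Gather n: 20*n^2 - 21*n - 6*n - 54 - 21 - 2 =20*n^2 - 27*n - 77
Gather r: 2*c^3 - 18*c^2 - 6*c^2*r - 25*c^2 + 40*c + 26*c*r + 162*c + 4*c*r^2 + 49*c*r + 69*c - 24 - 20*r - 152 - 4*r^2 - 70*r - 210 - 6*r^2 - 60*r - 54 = 2*c^3 - 43*c^2 + 271*c + r^2*(4*c - 10) + r*(-6*c^2 + 75*c - 150) - 440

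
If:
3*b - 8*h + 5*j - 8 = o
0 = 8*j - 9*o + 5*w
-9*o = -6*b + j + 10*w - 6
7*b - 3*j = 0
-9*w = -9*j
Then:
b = 3/25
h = -299/360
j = 7/25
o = 91/225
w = 7/25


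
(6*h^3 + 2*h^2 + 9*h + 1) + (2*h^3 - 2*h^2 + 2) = 8*h^3 + 9*h + 3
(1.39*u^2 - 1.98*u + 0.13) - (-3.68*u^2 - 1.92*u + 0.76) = 5.07*u^2 - 0.0600000000000001*u - 0.63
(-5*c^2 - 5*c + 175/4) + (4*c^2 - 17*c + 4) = -c^2 - 22*c + 191/4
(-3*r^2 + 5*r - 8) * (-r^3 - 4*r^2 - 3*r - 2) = 3*r^5 + 7*r^4 - 3*r^3 + 23*r^2 + 14*r + 16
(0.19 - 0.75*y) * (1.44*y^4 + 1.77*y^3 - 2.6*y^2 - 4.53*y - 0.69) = -1.08*y^5 - 1.0539*y^4 + 2.2863*y^3 + 2.9035*y^2 - 0.3432*y - 0.1311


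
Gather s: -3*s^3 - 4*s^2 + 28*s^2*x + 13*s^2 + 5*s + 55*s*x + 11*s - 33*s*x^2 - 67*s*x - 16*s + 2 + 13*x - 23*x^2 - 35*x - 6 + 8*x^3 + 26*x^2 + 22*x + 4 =-3*s^3 + s^2*(28*x + 9) + s*(-33*x^2 - 12*x) + 8*x^3 + 3*x^2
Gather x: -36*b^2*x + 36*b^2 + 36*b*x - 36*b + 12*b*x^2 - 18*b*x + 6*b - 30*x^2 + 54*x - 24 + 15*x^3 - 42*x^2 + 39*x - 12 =36*b^2 - 30*b + 15*x^3 + x^2*(12*b - 72) + x*(-36*b^2 + 18*b + 93) - 36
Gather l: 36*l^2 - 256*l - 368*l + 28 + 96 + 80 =36*l^2 - 624*l + 204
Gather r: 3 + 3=6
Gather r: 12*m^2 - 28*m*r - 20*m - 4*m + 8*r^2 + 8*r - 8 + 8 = 12*m^2 - 24*m + 8*r^2 + r*(8 - 28*m)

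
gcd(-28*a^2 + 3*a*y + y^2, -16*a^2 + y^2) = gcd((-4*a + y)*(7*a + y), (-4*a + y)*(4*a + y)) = -4*a + y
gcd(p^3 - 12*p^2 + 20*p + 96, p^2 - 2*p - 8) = p + 2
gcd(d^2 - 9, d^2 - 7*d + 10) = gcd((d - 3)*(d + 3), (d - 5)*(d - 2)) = 1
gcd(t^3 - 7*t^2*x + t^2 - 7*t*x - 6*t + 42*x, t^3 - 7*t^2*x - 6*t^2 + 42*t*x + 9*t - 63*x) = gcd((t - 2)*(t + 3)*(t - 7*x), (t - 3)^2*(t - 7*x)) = -t + 7*x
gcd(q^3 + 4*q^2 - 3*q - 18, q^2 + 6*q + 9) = q^2 + 6*q + 9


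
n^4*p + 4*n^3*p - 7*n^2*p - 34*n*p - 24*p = (n - 3)*(n + 2)*(n + 4)*(n*p + p)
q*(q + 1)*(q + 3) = q^3 + 4*q^2 + 3*q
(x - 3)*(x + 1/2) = x^2 - 5*x/2 - 3/2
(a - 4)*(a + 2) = a^2 - 2*a - 8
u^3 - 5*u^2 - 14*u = u*(u - 7)*(u + 2)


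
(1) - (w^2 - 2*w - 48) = -w^2 + 2*w + 49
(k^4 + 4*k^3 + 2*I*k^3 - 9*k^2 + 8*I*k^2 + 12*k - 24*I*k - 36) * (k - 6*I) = k^5 + 4*k^4 - 4*I*k^4 + 3*k^3 - 16*I*k^3 + 60*k^2 + 30*I*k^2 - 180*k - 72*I*k + 216*I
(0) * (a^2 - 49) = 0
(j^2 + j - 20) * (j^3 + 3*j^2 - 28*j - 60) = j^5 + 4*j^4 - 45*j^3 - 148*j^2 + 500*j + 1200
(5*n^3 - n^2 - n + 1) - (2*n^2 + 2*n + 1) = 5*n^3 - 3*n^2 - 3*n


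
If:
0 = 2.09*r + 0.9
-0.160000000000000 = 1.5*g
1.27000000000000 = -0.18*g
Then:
No Solution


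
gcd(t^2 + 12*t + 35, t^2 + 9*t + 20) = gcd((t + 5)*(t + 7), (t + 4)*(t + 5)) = t + 5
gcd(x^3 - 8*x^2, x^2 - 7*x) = x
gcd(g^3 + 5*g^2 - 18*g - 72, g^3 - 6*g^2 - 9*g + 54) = g + 3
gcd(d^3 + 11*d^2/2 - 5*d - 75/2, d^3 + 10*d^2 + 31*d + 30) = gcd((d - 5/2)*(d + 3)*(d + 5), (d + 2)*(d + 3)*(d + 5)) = d^2 + 8*d + 15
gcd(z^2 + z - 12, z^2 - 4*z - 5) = 1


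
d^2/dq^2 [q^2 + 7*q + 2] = 2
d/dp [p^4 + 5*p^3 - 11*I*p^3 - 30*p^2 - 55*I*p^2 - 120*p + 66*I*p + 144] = 4*p^3 + p^2*(15 - 33*I) + p*(-60 - 110*I) - 120 + 66*I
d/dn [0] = 0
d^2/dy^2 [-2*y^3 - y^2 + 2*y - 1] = -12*y - 2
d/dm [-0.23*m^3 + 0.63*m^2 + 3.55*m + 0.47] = -0.69*m^2 + 1.26*m + 3.55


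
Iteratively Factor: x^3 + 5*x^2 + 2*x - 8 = (x - 1)*(x^2 + 6*x + 8) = (x - 1)*(x + 2)*(x + 4)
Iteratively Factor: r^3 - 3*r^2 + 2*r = (r - 2)*(r^2 - r) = (r - 2)*(r - 1)*(r)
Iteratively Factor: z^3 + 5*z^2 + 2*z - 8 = (z + 2)*(z^2 + 3*z - 4) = (z + 2)*(z + 4)*(z - 1)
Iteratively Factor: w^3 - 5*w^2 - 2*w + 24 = (w - 4)*(w^2 - w - 6) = (w - 4)*(w - 3)*(w + 2)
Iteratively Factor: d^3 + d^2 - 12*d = (d)*(d^2 + d - 12) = d*(d - 3)*(d + 4)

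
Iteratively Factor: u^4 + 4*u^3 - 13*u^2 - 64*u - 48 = (u + 4)*(u^3 - 13*u - 12) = (u - 4)*(u + 4)*(u^2 + 4*u + 3) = (u - 4)*(u + 1)*(u + 4)*(u + 3)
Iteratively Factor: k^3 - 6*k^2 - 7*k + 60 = (k + 3)*(k^2 - 9*k + 20) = (k - 5)*(k + 3)*(k - 4)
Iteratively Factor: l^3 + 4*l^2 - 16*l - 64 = (l + 4)*(l^2 - 16) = (l + 4)^2*(l - 4)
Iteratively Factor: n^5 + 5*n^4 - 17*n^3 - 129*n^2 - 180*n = (n + 4)*(n^4 + n^3 - 21*n^2 - 45*n) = (n - 5)*(n + 4)*(n^3 + 6*n^2 + 9*n) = (n - 5)*(n + 3)*(n + 4)*(n^2 + 3*n) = (n - 5)*(n + 3)^2*(n + 4)*(n)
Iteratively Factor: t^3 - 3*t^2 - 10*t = (t + 2)*(t^2 - 5*t) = t*(t + 2)*(t - 5)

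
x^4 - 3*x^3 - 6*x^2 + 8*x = x*(x - 4)*(x - 1)*(x + 2)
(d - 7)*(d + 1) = d^2 - 6*d - 7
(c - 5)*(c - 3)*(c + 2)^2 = c^4 - 4*c^3 - 13*c^2 + 28*c + 60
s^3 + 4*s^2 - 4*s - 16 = (s - 2)*(s + 2)*(s + 4)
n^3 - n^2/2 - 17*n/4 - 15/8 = (n - 5/2)*(n + 1/2)*(n + 3/2)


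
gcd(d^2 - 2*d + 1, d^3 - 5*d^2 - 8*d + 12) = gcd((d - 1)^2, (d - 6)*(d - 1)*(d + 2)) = d - 1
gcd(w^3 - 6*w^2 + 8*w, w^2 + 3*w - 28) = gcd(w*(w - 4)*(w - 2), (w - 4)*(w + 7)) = w - 4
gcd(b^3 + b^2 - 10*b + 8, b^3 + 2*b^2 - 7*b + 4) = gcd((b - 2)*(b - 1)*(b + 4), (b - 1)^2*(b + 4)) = b^2 + 3*b - 4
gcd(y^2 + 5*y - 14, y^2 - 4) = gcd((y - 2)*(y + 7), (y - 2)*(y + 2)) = y - 2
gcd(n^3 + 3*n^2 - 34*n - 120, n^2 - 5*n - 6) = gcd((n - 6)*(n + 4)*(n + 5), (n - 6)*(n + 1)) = n - 6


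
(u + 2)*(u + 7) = u^2 + 9*u + 14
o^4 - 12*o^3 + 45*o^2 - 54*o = o*(o - 6)*(o - 3)^2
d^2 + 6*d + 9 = (d + 3)^2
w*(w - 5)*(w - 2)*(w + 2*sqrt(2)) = w^4 - 7*w^3 + 2*sqrt(2)*w^3 - 14*sqrt(2)*w^2 + 10*w^2 + 20*sqrt(2)*w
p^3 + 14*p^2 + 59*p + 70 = (p + 2)*(p + 5)*(p + 7)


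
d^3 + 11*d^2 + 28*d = d*(d + 4)*(d + 7)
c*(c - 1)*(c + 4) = c^3 + 3*c^2 - 4*c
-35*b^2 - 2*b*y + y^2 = (-7*b + y)*(5*b + y)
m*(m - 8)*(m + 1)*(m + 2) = m^4 - 5*m^3 - 22*m^2 - 16*m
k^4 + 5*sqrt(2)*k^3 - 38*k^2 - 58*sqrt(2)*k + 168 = (k - 3*sqrt(2))*(k - sqrt(2))*(k + 2*sqrt(2))*(k + 7*sqrt(2))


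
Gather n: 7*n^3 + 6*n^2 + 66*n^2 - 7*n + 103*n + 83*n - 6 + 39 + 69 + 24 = 7*n^3 + 72*n^2 + 179*n + 126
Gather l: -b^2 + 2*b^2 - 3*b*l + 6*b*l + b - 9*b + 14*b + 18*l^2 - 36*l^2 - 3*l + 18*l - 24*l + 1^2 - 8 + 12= b^2 + 6*b - 18*l^2 + l*(3*b - 9) + 5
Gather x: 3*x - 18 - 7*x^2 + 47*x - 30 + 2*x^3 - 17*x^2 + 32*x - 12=2*x^3 - 24*x^2 + 82*x - 60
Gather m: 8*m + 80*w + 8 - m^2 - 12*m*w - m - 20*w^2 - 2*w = -m^2 + m*(7 - 12*w) - 20*w^2 + 78*w + 8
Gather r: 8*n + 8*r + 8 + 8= 8*n + 8*r + 16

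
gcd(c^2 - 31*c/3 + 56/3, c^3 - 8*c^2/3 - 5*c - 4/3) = 1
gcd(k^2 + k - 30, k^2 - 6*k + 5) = k - 5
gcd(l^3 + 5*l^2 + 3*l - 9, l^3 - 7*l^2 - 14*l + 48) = l + 3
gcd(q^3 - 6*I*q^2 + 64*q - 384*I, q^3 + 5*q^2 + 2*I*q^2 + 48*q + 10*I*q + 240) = q^2 + 2*I*q + 48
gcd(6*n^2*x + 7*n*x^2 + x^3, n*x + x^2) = n*x + x^2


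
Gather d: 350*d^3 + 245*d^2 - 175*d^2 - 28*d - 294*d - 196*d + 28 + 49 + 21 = 350*d^3 + 70*d^2 - 518*d + 98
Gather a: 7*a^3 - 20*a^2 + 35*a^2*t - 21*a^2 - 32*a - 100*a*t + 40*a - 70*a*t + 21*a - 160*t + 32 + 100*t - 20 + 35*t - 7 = 7*a^3 + a^2*(35*t - 41) + a*(29 - 170*t) - 25*t + 5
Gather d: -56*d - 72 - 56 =-56*d - 128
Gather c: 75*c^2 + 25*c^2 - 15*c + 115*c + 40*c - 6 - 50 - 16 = 100*c^2 + 140*c - 72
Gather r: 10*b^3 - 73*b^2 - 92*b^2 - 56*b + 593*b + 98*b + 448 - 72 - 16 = 10*b^3 - 165*b^2 + 635*b + 360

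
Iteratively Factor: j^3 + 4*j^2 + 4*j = (j)*(j^2 + 4*j + 4) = j*(j + 2)*(j + 2)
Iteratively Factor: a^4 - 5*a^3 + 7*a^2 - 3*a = (a)*(a^3 - 5*a^2 + 7*a - 3) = a*(a - 1)*(a^2 - 4*a + 3) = a*(a - 1)^2*(a - 3)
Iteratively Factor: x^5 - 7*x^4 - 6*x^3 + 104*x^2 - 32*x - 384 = (x - 4)*(x^4 - 3*x^3 - 18*x^2 + 32*x + 96) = (x - 4)*(x + 3)*(x^3 - 6*x^2 + 32) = (x - 4)^2*(x + 3)*(x^2 - 2*x - 8) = (x - 4)^2*(x + 2)*(x + 3)*(x - 4)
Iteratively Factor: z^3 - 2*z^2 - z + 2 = (z - 2)*(z^2 - 1) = (z - 2)*(z + 1)*(z - 1)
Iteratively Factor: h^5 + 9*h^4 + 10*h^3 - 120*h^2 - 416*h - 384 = (h + 2)*(h^4 + 7*h^3 - 4*h^2 - 112*h - 192) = (h + 2)*(h + 4)*(h^3 + 3*h^2 - 16*h - 48) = (h + 2)*(h + 3)*(h + 4)*(h^2 - 16) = (h - 4)*(h + 2)*(h + 3)*(h + 4)*(h + 4)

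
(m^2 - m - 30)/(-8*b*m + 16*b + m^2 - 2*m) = (-m^2 + m + 30)/(8*b*m - 16*b - m^2 + 2*m)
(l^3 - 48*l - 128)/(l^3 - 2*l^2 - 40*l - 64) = (l + 4)/(l + 2)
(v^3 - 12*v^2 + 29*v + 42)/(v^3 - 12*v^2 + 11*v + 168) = (v^2 - 5*v - 6)/(v^2 - 5*v - 24)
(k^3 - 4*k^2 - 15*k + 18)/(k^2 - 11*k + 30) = (k^2 + 2*k - 3)/(k - 5)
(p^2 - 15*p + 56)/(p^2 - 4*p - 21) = (p - 8)/(p + 3)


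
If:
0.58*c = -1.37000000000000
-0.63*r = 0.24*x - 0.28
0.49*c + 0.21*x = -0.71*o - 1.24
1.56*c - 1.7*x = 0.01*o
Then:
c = -2.36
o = 0.53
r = 1.27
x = -2.17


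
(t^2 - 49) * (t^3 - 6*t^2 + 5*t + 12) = t^5 - 6*t^4 - 44*t^3 + 306*t^2 - 245*t - 588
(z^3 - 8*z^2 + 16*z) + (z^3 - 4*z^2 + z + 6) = 2*z^3 - 12*z^2 + 17*z + 6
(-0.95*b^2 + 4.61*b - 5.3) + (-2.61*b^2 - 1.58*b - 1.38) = -3.56*b^2 + 3.03*b - 6.68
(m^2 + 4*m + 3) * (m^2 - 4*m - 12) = m^4 - 25*m^2 - 60*m - 36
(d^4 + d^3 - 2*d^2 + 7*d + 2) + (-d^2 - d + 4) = d^4 + d^3 - 3*d^2 + 6*d + 6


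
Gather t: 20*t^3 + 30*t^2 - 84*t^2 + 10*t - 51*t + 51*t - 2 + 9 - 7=20*t^3 - 54*t^2 + 10*t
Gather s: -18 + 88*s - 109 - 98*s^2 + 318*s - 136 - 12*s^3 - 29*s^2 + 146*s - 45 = -12*s^3 - 127*s^2 + 552*s - 308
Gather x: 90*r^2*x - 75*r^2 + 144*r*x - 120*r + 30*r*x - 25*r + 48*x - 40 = -75*r^2 - 145*r + x*(90*r^2 + 174*r + 48) - 40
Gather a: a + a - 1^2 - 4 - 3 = 2*a - 8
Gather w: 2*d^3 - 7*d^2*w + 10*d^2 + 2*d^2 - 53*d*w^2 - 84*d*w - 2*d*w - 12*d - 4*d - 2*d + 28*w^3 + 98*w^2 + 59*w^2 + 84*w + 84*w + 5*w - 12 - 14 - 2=2*d^3 + 12*d^2 - 18*d + 28*w^3 + w^2*(157 - 53*d) + w*(-7*d^2 - 86*d + 173) - 28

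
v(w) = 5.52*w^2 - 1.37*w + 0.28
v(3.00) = 45.85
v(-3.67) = 79.66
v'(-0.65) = -8.55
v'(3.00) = 31.75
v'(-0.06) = -2.03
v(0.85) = 3.10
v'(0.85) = 8.01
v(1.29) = 7.70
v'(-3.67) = -41.89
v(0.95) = 3.96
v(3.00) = 45.85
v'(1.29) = 12.87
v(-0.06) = 0.38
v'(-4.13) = -46.97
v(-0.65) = 3.50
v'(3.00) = 31.75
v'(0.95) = 9.12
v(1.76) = 14.97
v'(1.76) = 18.06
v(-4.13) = 100.09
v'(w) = 11.04*w - 1.37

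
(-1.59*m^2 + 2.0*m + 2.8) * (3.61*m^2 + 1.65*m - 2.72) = -5.7399*m^4 + 4.5965*m^3 + 17.7328*m^2 - 0.820000000000001*m - 7.616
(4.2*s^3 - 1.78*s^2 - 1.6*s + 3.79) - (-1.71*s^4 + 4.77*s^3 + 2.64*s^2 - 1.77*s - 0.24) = 1.71*s^4 - 0.569999999999999*s^3 - 4.42*s^2 + 0.17*s + 4.03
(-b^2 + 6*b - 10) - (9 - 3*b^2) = 2*b^2 + 6*b - 19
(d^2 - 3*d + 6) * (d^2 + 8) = d^4 - 3*d^3 + 14*d^2 - 24*d + 48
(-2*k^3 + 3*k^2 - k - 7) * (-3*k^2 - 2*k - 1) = 6*k^5 - 5*k^4 - k^3 + 20*k^2 + 15*k + 7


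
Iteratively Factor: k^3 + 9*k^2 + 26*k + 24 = (k + 3)*(k^2 + 6*k + 8) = (k + 3)*(k + 4)*(k + 2)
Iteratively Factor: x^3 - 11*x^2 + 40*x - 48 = (x - 3)*(x^2 - 8*x + 16) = (x - 4)*(x - 3)*(x - 4)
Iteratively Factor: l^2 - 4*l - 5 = (l - 5)*(l + 1)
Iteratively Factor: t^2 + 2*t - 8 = (t - 2)*(t + 4)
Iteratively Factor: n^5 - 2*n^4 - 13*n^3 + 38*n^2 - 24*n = (n - 3)*(n^4 + n^3 - 10*n^2 + 8*n) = n*(n - 3)*(n^3 + n^2 - 10*n + 8) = n*(n - 3)*(n - 1)*(n^2 + 2*n - 8) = n*(n - 3)*(n - 2)*(n - 1)*(n + 4)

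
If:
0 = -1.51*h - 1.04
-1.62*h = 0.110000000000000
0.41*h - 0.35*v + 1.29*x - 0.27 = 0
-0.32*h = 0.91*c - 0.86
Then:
No Solution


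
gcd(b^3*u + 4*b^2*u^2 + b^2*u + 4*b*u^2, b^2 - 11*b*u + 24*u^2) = 1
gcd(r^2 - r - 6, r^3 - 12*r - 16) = r + 2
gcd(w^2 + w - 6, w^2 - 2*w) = w - 2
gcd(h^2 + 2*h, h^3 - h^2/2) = h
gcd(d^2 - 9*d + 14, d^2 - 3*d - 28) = d - 7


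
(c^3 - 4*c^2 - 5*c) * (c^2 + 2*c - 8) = c^5 - 2*c^4 - 21*c^3 + 22*c^2 + 40*c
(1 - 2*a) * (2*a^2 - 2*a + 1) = -4*a^3 + 6*a^2 - 4*a + 1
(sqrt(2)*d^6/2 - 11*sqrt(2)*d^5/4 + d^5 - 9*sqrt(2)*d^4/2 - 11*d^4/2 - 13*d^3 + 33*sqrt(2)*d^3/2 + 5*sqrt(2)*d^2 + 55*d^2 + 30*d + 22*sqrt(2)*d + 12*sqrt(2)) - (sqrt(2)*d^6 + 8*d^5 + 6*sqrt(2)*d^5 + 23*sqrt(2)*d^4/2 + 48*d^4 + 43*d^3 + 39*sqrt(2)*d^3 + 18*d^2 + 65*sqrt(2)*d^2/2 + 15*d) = -sqrt(2)*d^6/2 - 35*sqrt(2)*d^5/4 - 7*d^5 - 107*d^4/2 - 16*sqrt(2)*d^4 - 56*d^3 - 45*sqrt(2)*d^3/2 - 55*sqrt(2)*d^2/2 + 37*d^2 + 15*d + 22*sqrt(2)*d + 12*sqrt(2)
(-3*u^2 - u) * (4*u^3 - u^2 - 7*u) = -12*u^5 - u^4 + 22*u^3 + 7*u^2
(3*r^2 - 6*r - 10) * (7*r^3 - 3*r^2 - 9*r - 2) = 21*r^5 - 51*r^4 - 79*r^3 + 78*r^2 + 102*r + 20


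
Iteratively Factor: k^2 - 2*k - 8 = (k + 2)*(k - 4)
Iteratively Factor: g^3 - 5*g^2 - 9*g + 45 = (g + 3)*(g^2 - 8*g + 15) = (g - 5)*(g + 3)*(g - 3)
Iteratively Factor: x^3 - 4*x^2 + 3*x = (x)*(x^2 - 4*x + 3) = x*(x - 1)*(x - 3)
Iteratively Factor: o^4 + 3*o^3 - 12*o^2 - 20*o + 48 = (o + 4)*(o^3 - o^2 - 8*o + 12) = (o - 2)*(o + 4)*(o^2 + o - 6) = (o - 2)^2*(o + 4)*(o + 3)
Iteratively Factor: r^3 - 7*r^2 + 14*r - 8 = (r - 2)*(r^2 - 5*r + 4) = (r - 2)*(r - 1)*(r - 4)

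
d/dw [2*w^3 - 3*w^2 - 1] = 6*w*(w - 1)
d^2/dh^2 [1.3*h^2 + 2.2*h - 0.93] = 2.60000000000000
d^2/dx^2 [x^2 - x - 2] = 2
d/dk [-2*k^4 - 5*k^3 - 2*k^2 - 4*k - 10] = -8*k^3 - 15*k^2 - 4*k - 4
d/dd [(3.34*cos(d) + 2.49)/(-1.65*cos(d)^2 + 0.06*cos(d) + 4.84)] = (5.511*sin(d)^2 - 8.217*cos(d) - 21.5272)*sin(d)/(-1.65*cos(d)^2 + 0.06*cos(d) + 4.84)^2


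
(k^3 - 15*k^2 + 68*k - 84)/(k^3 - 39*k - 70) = (k^2 - 8*k + 12)/(k^2 + 7*k + 10)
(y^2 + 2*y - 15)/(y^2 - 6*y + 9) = (y + 5)/(y - 3)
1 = 1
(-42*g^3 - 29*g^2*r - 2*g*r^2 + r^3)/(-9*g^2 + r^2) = (-14*g^2 - 5*g*r + r^2)/(-3*g + r)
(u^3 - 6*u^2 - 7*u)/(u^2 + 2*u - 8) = u*(u^2 - 6*u - 7)/(u^2 + 2*u - 8)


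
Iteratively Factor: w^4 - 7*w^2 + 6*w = (w)*(w^3 - 7*w + 6) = w*(w - 2)*(w^2 + 2*w - 3) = w*(w - 2)*(w - 1)*(w + 3)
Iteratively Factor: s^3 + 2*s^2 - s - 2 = (s + 1)*(s^2 + s - 2) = (s - 1)*(s + 1)*(s + 2)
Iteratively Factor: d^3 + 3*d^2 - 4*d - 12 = (d + 2)*(d^2 + d - 6) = (d - 2)*(d + 2)*(d + 3)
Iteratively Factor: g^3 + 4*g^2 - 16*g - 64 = (g + 4)*(g^2 - 16) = (g + 4)^2*(g - 4)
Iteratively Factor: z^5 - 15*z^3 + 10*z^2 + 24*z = (z + 1)*(z^4 - z^3 - 14*z^2 + 24*z) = (z + 1)*(z + 4)*(z^3 - 5*z^2 + 6*z) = (z - 3)*(z + 1)*(z + 4)*(z^2 - 2*z) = (z - 3)*(z - 2)*(z + 1)*(z + 4)*(z)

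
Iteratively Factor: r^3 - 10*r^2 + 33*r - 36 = (r - 4)*(r^2 - 6*r + 9) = (r - 4)*(r - 3)*(r - 3)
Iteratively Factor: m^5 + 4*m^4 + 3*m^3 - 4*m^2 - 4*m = (m + 2)*(m^4 + 2*m^3 - m^2 - 2*m) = (m - 1)*(m + 2)*(m^3 + 3*m^2 + 2*m) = m*(m - 1)*(m + 2)*(m^2 + 3*m + 2) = m*(m - 1)*(m + 2)^2*(m + 1)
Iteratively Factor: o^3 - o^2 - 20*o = (o)*(o^2 - o - 20) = o*(o - 5)*(o + 4)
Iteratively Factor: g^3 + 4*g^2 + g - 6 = (g + 3)*(g^2 + g - 2) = (g - 1)*(g + 3)*(g + 2)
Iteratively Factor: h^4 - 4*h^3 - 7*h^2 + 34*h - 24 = (h + 3)*(h^3 - 7*h^2 + 14*h - 8) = (h - 4)*(h + 3)*(h^2 - 3*h + 2) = (h - 4)*(h - 2)*(h + 3)*(h - 1)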